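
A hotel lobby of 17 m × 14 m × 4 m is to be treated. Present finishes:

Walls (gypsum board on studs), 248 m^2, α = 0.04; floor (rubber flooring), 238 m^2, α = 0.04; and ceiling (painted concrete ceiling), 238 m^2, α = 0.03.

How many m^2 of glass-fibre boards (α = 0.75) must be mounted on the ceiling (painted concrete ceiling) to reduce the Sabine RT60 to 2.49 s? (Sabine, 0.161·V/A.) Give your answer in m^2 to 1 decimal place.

Total absorption A₁ = 248·0.04 + 238·0.04 + 238·0.03
  = 9.920 + 9.520 + 7.140 = 26.580 m^2 sabins.
V = 952 m³. Target absorption A₂ = 0.161 × 952 / 2.49 = 61.555 sabins.
ΔA needed = 61.555 − 26.580 = 34.975 sabins.
Net gain per m^2: Δα = 0.75 − 0.03 = 0.72.
Area = ΔA/Δα = 34.975/0.72 = 48.6 m^2.

48.6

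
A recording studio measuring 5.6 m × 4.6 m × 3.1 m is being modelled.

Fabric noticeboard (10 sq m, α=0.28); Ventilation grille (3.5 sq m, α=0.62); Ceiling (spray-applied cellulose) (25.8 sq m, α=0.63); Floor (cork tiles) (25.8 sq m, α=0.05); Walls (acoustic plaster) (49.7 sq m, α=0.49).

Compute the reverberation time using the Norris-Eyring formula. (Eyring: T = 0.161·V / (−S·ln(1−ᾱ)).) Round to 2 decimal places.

0.21 s

Total surface area S = 10 + 3.5 + 25.8 + 25.8 + 49.7 = 114.8 sq m.
Σ(Sᵢαᵢ) = 10×0.28 + 3.5×0.62 + 25.8×0.63 + 25.8×0.05 + 49.7×0.49 = 46.867.
ᾱ = 46.867 / 114.8 = 0.4082.
Eyring denominator: −S ln(1−ᾱ) = 60.223.
V = 5.6 × 4.6 × 3.1 = 79.856 m³.
T = 0.161·V/[−S·ln(1−ᾱ)] = 0.161·79.856/60.223 = 0.21 s.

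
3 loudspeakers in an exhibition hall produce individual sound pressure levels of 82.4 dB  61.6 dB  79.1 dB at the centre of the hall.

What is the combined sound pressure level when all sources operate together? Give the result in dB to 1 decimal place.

84.1 dB

Converting to relative power and adding: 10^(82.4/10) + 10^(61.6/10) + 10^(79.1/10) = 2.565e+08.
Back to dB: 10·log₁₀ Σ = 84.1 dB.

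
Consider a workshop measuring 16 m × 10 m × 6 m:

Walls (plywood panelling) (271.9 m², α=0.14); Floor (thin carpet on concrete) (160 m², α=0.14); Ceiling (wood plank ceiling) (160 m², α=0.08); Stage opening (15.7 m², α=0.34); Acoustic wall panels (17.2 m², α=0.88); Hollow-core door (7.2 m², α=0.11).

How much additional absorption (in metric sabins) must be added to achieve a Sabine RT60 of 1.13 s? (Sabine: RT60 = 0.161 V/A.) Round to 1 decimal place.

Total absorption A₁ = 271.9·0.14 + 160·0.14 + 160·0.08 + 15.7·0.34 + 17.2·0.88 + 7.2·0.11
  = 38.066 + 22.400 + 12.800 + 5.338 + 15.136 + 0.792 = 94.532 m² sabins.
Target A₂ = 0.161·960/1.13 = 136.779 sabins (V = 960 m³).
Additional absorption ΔA = 136.779 − 94.532 = 42.2 sabins.

42.2 sabins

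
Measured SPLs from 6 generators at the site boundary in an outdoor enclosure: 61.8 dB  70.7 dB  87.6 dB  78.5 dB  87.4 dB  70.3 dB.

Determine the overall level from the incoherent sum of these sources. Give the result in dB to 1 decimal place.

Σ 10^(Lᵢ/10) = 1.22e+09.
Combined level = 10 log₁₀(1.22e+09) = 90.9 dB.

90.9 dB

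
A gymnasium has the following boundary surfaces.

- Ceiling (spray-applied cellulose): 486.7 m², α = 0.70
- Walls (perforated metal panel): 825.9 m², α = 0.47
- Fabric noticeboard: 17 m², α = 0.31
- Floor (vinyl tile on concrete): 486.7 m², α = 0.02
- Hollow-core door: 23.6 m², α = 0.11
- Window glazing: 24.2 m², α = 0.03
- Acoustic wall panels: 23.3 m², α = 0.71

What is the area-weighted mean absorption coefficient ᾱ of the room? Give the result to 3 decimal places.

0.405

Total surface area S = 1887.4 m².
A = 486.7×0.70 + 825.9×0.47 + 17×0.31 + 486.7×0.02 + 23.6×0.11 + 24.2×0.03 + 23.3×0.71 = 763.732 sabins.
ᾱ = 763.732 / 1887.4 = 0.405.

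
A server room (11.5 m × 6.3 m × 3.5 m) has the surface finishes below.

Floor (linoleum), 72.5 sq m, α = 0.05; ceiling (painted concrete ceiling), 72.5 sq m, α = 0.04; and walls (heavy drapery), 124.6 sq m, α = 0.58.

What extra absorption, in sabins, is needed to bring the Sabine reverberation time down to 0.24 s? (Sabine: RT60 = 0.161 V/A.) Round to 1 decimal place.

91.3 sabins

Total absorption A₁ = 72.5×0.05 + 72.5×0.04 + 124.6×0.58
  = 3.625 + 2.900 + 72.268 = 78.793 sq m sabins.
For T = 0.24 s, need A₂ = 0.161·V/T = 0.161·253.575/0.24 = 170.107 sabins.
ΔA = A₂ − A₁ = 170.107 − 78.793 = 91.3 sabins.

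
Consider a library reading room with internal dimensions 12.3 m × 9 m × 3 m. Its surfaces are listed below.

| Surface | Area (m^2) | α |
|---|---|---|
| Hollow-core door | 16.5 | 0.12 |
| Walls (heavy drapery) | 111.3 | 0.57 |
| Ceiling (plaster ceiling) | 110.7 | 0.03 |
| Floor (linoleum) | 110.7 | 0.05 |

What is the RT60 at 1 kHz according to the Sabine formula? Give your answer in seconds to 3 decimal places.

Total absorption A = 16.5·0.12 + 111.3·0.57 + 110.7·0.03 + 110.7·0.05
  = 1.980 + 63.441 + 3.321 + 5.535 = 74.277 m^2 sabins.
V = 12.3·9·3 = 332.1 m³.
T = 0.161 V/A = 0.161·332.1/74.277 = 0.720 s.

0.720 seconds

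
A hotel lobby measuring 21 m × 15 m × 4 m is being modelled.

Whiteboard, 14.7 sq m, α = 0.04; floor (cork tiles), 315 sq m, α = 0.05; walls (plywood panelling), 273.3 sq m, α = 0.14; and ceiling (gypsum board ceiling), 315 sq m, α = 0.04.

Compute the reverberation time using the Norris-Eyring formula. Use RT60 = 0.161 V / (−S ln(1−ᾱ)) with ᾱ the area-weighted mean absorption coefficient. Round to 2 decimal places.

2.91 s

Total surface area S = 14.7 + 315 + 273.3 + 315 = 918.0 sq m.
Σ(Sᵢαᵢ) = 14.7×0.04 + 315×0.05 + 273.3×0.14 + 315×0.04 = 67.200.
Mean coefficient ᾱ = A/S = 0.0732.
−S·ln(1−ᾱ) = −918.0 × ln(1 − 0.0732) = 69.784.
V = 21 × 15 × 4 = 1260 m³.
RT60 = 0.161 × 1260 / 69.784 = 2.91 s.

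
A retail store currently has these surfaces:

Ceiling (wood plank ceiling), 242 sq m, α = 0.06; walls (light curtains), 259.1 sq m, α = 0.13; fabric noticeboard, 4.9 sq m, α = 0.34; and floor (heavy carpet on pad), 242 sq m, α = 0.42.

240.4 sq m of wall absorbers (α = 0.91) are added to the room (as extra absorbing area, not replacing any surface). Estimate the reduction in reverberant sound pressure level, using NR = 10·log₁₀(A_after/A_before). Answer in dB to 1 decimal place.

Summing Sᵢαᵢ: 14.520 + 33.683 + 1.666 + 101.640 → A_before = 151.509 sabins.
Added absorption = 240.4 × 0.91 = 218.764 sabins.
New total A_after = 370.273 sabins.
Reduction = 10 log₁₀(A_after/A_before) = 10 log₁₀(2.4439) = 3.9 dB.

3.9 dB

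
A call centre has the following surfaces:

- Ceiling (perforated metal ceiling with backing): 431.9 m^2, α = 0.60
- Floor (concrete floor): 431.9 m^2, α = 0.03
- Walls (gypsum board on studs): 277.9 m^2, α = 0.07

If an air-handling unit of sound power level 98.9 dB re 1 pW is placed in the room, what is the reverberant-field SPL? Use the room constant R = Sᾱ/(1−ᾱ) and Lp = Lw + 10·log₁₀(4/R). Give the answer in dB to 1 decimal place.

79.0 dB

A = 291.550 sabins; S = 1141.7 m^2.
ᾱ = 0.2554, so room constant R = A/(1−ᾱ) = 391.553 m^2.
Lp = 98.9 + 10·log₁₀(4/391.553) = 98.9 + (-19.91) = 79.0 dB.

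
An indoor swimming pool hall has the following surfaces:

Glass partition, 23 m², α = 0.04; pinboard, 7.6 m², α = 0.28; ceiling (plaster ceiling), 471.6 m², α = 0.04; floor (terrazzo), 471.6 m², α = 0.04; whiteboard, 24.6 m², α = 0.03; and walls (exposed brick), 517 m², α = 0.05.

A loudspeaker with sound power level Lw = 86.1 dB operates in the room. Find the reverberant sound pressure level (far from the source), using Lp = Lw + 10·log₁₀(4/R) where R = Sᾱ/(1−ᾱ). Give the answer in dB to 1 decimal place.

A = 67.364 sabins; S = 1515.4 m².
ᾱ = 0.0445, so room constant R = A/(1−ᾱ) = 70.501 m².
Lp = Lw + 10 log₁₀(4/R) = 86.1 -12.46 = 73.6 dB.

73.6 dB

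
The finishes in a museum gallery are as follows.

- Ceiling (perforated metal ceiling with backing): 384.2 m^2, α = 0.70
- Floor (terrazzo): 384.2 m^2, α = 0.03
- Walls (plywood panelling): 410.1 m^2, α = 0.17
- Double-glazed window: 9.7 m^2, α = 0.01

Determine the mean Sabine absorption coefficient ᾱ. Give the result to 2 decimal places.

S = Σ Sᵢ = 384.2 + 384.2 + 410.1 + 9.7 = 1188.2 m^2.
Weighted sum Σ Sα = 350.280.
ᾱ = A/S = 0.29.

0.29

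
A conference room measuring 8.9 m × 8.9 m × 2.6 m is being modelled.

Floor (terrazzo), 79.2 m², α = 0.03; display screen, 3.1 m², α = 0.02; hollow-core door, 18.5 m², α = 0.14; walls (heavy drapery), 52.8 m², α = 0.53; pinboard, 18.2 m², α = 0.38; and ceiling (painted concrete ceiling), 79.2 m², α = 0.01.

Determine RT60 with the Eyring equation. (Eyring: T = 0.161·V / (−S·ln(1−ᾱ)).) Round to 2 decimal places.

0.75 s

Total surface area S = 79.2 + 3.1 + 18.5 + 52.8 + 18.2 + 79.2 = 251.0 m².
Σ(Sᵢαᵢ) = 79.2×0.03 + 3.1×0.02 + 18.5×0.14 + 52.8×0.53 + 18.2×0.38 + 79.2×0.01 = 40.720.
Mean coefficient ᾱ = A/S = 0.1622.
Eyring denominator: −S ln(1−ᾱ) = 44.421.
V = 8.9 × 8.9 × 2.6 = 205.946 m³.
RT60 = 0.161 × 205.946 / 44.421 = 0.75 s.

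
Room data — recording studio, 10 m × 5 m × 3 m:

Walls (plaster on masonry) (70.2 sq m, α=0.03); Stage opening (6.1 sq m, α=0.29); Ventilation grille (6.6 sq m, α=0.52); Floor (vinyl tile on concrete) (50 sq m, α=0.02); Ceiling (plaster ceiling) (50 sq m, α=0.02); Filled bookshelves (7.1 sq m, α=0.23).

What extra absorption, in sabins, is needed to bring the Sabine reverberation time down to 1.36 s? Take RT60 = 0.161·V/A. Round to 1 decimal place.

Summing Sᵢαᵢ: 2.106 + 1.769 + 3.432 + 1.000 + 1.000 + 1.633 → A₁ = 10.940 sabins.
For T = 1.36 s, need A₂ = 0.161·V/T = 0.161·150/1.36 = 17.757 sabins.
Additional absorption ΔA = 17.757 − 10.940 = 6.8 sabins.

6.8 sabins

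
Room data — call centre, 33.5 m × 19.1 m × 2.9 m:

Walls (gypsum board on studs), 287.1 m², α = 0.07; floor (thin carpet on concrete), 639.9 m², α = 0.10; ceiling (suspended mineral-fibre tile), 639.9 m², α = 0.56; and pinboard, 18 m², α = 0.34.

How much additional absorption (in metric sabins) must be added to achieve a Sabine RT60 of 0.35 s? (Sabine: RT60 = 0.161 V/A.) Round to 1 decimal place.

405.0 sabins

Total absorption A₁ = 287.1×0.07 + 639.9×0.10 + 639.9×0.56 + 18×0.34
  = 20.097 + 63.990 + 358.344 + 6.120 = 448.551 m² sabins.
For T = 0.35 s, need A₂ = 0.161·V/T = 0.161·1855.565/0.35 = 853.560 sabins.
Additional absorption ΔA = 853.560 − 448.551 = 405.0 sabins.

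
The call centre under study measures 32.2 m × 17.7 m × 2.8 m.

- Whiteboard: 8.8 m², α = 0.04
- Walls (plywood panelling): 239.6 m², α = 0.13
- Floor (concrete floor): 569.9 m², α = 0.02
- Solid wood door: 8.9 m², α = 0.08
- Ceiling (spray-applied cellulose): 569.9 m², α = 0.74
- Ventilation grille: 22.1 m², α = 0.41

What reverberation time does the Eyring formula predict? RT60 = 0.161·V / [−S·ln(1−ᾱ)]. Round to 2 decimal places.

0.44 s

Total surface area S = 8.8 + 239.6 + 569.9 + 8.9 + 569.9 + 22.1 = 1419.2 m².
Absorption A = 8.8×0.04 + 239.6×0.13 + 569.9×0.02 + 8.9×0.08 + 569.9×0.74 + 22.1×0.41 = 474.397 sabins.
ᾱ = 474.397 / 1419.2 = 0.3343.
Eyring denominator: −S ln(1−ᾱ) = 577.495.
V = 32.2 × 17.7 × 2.8 = 1595.832 m³.
T = 0.161·V/[−S·ln(1−ᾱ)] = 0.161·1595.832/577.495 = 0.44 s.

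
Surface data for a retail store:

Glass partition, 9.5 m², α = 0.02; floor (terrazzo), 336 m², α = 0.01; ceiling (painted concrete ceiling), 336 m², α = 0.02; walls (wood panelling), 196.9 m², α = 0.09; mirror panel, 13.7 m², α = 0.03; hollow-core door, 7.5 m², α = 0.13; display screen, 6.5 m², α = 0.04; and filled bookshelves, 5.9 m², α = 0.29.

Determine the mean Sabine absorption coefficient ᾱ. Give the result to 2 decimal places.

0.03

Total surface area S = 912.0 m².
Σ(Sᵢαᵢ) = 9.5*0.02 + 336*0.01 + 336*0.02 + 196.9*0.09 + 13.7*0.03 + 7.5*0.13 + 6.5*0.04 + 5.9*0.29 = 31.348.
ᾱ = 31.348 / 912.0 = 0.03.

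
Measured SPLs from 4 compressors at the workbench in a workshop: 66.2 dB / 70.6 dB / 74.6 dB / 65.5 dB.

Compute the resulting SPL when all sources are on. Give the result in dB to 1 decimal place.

Sum in the linear (power) domain: Σ 10^(Lᵢ/10) = 10^(66.2/10) + 10^(70.6/10) + 10^(74.6/10) + 10^(65.5/10) = 4.804e+07.
Combined level = 10 log₁₀(4.804e+07) = 76.8 dB.

76.8 dB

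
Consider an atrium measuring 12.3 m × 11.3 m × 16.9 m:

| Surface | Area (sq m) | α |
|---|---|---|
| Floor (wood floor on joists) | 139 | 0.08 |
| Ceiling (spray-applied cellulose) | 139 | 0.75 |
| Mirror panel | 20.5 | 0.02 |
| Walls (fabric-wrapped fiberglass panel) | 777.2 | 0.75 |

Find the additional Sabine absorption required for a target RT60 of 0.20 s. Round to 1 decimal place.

Equivalent absorption area: A₁ = 139×0.08 + 139×0.75 + 20.5×0.02 + 777.2×0.75 = 698.680 sq m.
Target A₂ = 0.161·2348.931/0.20 = 1890.889 sabins (V = 2348.931 m³).
ΔA = A₂ − A₁ = 1890.889 − 698.680 = 1192.2 sabins.

1192.2 sabins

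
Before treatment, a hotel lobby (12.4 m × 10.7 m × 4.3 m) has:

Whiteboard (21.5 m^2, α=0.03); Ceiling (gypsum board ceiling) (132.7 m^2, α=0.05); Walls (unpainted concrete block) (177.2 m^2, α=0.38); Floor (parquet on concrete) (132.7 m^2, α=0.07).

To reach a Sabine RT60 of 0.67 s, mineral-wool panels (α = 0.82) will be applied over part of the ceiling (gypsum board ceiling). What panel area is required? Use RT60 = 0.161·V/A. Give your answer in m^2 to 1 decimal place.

69.1

Equivalent absorption area: A₁ = 21.5*0.03 + 132.7*0.05 + 177.2*0.38 + 132.7*0.07 = 83.905 m^2.
V = 570.524 m³. Target absorption A₂ = 0.161 × 570.524 / 0.67 = 137.096 sabins.
ΔA needed = 137.096 − 83.905 = 53.191 sabins.
Net gain per m^2: Δα = 0.82 − 0.05 = 0.77.
Area = ΔA/Δα = 53.191/0.77 = 69.1 m^2.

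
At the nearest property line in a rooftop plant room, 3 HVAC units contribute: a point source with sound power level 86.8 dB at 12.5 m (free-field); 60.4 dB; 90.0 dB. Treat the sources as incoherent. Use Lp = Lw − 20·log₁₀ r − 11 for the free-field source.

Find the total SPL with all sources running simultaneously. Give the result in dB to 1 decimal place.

Source at 12.5 m: Lp = 86.8 − 20·log₁₀(12.5) − 11 = 53.9 dB.
Σ 10^(Lᵢ/10) = 1.001e+09.
Back to dB: 10·log₁₀ Σ = 90.0 dB.

90.0 dB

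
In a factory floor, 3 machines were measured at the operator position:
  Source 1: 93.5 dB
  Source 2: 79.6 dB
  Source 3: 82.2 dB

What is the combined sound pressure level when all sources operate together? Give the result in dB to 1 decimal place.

Sum in the linear (power) domain: Σ 10^(Lᵢ/10) = 10^(93.5/10) + 10^(79.6/10) + 10^(82.2/10) = 2.496e+09.
Combined level = 10 log₁₀(2.496e+09) = 94.0 dB.

94.0 dB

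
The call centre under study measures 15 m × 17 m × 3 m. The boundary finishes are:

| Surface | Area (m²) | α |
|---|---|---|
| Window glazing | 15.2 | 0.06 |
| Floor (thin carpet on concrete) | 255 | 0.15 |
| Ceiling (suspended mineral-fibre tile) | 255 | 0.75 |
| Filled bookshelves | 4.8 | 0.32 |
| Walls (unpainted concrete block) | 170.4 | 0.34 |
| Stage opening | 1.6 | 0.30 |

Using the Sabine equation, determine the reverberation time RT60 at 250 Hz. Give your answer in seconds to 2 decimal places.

A = Σ Sᵢαᵢ = 15.2*0.06 + 255*0.15 + 255*0.75 + 4.8*0.32 + 170.4*0.34 + 1.6*0.30 = 290.364 sabins.
Volume V = 15 × 17 × 3 = 765 m³.
Sabine: RT60 = 0.161 × 765 / 290.364 = 0.42 s.

0.42 s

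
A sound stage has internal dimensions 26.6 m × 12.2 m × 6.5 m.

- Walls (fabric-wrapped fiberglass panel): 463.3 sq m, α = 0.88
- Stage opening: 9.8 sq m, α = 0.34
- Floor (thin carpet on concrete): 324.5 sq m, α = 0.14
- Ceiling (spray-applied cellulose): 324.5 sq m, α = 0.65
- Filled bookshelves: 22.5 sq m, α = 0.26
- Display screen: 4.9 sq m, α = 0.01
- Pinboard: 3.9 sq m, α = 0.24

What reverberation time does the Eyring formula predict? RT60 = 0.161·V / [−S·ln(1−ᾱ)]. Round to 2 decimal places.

Total surface area S = 463.3 + 9.8 + 324.5 + 324.5 + 22.5 + 4.9 + 3.9 = 1153.4 sq m.
Absorption A = 463.3·0.88 + 9.8·0.34 + 324.5·0.14 + 324.5·0.65 + 22.5·0.26 + 4.9·0.01 + 3.9·0.24 = 674.226 sabins.
ᾱ = 674.226 / 1153.4 = 0.5846.
−S·ln(1−ᾱ) = −1153.4 × ln(1 − 0.5846) = 1013.277.
V = 26.6 × 12.2 × 6.5 = 2109.38 m³.
T = 0.161·V/[−S·ln(1−ᾱ)] = 0.161·2109.38/1013.277 = 0.34 s.

0.34 seconds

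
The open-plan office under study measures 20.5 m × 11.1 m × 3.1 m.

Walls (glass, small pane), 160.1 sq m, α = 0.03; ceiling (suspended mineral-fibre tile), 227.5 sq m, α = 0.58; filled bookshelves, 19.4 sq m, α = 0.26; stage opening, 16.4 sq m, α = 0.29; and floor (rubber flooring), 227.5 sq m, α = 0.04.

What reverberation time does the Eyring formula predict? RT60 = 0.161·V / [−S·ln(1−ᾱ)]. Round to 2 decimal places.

Total surface area S = 160.1 + 227.5 + 19.4 + 16.4 + 227.5 = 650.9 sq m.
Absorption A = 160.1·0.03 + 227.5·0.58 + 19.4·0.26 + 16.4·0.29 + 227.5·0.04 = 155.653 sabins.
Mean coefficient ᾱ = A/S = 0.2391.
Eyring denominator: −S ln(1−ᾱ) = 177.861.
V = 20.5 × 11.1 × 3.1 = 705.405 m³.
RT60 = 0.161 × 705.405 / 177.861 = 0.64 s.

0.64 s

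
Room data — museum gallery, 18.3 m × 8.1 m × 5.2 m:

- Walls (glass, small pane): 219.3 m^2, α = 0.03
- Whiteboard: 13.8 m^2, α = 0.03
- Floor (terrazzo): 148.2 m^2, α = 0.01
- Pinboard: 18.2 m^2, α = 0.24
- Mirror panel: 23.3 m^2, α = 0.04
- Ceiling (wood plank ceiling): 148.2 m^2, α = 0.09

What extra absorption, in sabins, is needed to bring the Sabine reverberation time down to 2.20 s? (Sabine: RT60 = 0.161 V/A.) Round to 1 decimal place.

29.3 sabins

Total absorption A₁ = 219.3*0.03 + 13.8*0.03 + 148.2*0.01 + 18.2*0.24 + 23.3*0.04 + 148.2*0.09
  = 6.579 + 0.414 + 1.482 + 4.368 + 0.932 + 13.338 = 27.113 m^2 sabins.
For T = 2.20 s, need A₂ = 0.161·V/T = 0.161·770.796/2.20 = 56.408 sabins.
Shortfall: 56.408 − 27.113 = 29.3 sabins.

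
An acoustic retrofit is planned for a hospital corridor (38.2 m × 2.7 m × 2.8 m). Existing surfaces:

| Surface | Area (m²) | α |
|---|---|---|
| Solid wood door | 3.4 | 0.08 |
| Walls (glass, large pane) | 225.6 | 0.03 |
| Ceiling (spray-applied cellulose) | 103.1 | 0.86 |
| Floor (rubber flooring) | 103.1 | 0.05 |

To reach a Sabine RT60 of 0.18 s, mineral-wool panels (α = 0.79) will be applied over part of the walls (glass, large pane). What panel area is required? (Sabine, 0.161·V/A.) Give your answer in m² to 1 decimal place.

207.2

A₁ = Σ Sᵢαᵢ = 3.4×0.08 + 225.6×0.03 + 103.1×0.86 + 103.1×0.05 = 100.861 sabins.
V = 288.792 m³. Target absorption A₂ = 0.161 × 288.792 / 0.18 = 258.308 sabins.
ΔA needed = 258.308 − 100.861 = 157.447 sabins.
Net gain per m²: Δα = 0.79 − 0.03 = 0.76.
Area = ΔA/Δα = 157.447/0.76 = 207.2 m².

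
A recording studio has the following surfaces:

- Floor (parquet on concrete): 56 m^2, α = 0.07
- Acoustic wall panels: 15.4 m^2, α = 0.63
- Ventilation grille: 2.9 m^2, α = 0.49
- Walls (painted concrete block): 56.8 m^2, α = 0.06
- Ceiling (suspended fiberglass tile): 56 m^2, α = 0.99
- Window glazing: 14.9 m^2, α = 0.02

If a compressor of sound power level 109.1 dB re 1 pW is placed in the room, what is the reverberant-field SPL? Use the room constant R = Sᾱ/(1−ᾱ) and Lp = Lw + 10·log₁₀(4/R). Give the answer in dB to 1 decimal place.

94.4 dB

A = 74.189 sabins; S = 202.0 m^2.
ᾱ = 74.189/202.0 = 0.3673; R = Sᾱ/(1−ᾱ) = 74.189/(1−0.3673) = 117.258 m^2.
Lp = Lw + 10 log₁₀(4/R) = 109.1 -14.67 = 94.4 dB.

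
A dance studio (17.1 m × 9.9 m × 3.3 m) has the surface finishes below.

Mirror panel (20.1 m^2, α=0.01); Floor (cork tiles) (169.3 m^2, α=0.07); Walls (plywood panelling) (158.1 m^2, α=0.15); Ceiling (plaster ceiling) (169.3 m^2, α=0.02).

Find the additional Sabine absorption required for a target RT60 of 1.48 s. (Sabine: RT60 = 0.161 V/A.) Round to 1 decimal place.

21.6 sabins

Total absorption A₁ = 20.1·0.01 + 169.3·0.07 + 158.1·0.15 + 169.3·0.02
  = 0.201 + 11.851 + 23.715 + 3.386 = 39.153 m^2 sabins.
V = 558.657 m³. Required absorption A₂ = 0.161 × 558.657 / 1.48 = 60.773 sabins.
Additional absorption ΔA = 60.773 − 39.153 = 21.6 sabins.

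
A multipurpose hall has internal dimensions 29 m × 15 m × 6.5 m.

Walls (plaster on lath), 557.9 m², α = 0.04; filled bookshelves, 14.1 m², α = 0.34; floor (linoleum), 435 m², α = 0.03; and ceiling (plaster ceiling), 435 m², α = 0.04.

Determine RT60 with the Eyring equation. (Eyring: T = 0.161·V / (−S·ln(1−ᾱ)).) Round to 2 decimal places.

Total surface area S = 557.9 + 14.1 + 435 + 435 = 1442.0 m².
Σ(Sᵢαᵢ) = 557.9·0.04 + 14.1·0.34 + 435·0.03 + 435·0.04 = 57.560.
ᾱ = 57.560 / 1442.0 = 0.0399.
Eyring denominator: −S ln(1−ᾱ) = 58.715.
V = 29 × 15 × 6.5 = 2827.5 m³.
T = 0.161·V/[−S·ln(1−ᾱ)] = 0.161·2827.5/58.715 = 7.75 s.

7.75 s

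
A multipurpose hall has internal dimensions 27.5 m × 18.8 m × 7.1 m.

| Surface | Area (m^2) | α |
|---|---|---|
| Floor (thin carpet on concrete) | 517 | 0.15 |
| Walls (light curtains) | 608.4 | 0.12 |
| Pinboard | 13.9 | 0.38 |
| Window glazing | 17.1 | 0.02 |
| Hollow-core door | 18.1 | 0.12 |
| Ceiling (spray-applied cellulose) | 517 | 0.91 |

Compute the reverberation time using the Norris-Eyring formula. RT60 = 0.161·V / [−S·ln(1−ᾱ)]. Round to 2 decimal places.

S = Σ Sᵢ = 1691.5 m^2.
Absorption A = 517·0.15 + 608.4·0.12 + 13.9·0.38 + 17.1·0.02 + 18.1·0.12 + 517·0.91 = 628.824 sabins.
ᾱ = 628.824 / 1691.5 = 0.3718.
−S·ln(1−ᾱ) = −1691.5 × ln(1 − 0.3718) = 786.373.
V = 27.5 × 18.8 × 7.1 = 3670.7 m³.
RT60 = 0.161 × 3670.7 / 786.373 = 0.75 s.

0.75 s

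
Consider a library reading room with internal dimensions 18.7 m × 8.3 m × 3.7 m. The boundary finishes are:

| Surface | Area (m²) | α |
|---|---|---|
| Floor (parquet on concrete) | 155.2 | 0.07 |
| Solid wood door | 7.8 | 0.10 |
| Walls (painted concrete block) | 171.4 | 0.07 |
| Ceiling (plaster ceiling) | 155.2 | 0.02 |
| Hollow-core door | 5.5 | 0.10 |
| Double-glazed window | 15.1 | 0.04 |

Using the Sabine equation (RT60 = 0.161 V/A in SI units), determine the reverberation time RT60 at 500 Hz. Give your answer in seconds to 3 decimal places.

A = Σ Sᵢαᵢ = 155.2*0.07 + 7.8*0.10 + 171.4*0.07 + 155.2*0.02 + 5.5*0.10 + 15.1*0.04 = 27.900 sabins.
V = 18.7·8.3·3.7 = 574.277 m³.
Sabine: RT60 = 0.161 × 574.277 / 27.900 = 3.314 s.

3.314 s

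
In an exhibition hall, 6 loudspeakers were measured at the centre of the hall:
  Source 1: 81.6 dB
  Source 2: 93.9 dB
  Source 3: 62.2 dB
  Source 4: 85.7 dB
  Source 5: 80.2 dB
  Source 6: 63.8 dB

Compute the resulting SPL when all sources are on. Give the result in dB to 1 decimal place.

94.9 dB

Converting to relative power and adding: 10^(81.6/10) + 10^(93.9/10) + 10^(62.2/10) + 10^(85.7/10) + 10^(80.2/10) + 10^(63.8/10) = 3.08e+09.
Back to dB: 10·log₁₀ Σ = 94.9 dB.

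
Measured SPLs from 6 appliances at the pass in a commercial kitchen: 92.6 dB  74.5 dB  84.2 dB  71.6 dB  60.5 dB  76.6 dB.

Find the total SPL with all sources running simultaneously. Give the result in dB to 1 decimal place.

93.4 dB

Converting to relative power and adding: 10^(92.6/10) + 10^(74.5/10) + 10^(84.2/10) + 10^(71.6/10) + 10^(60.5/10) + 10^(76.6/10) = 2.172e+09.
L_total = 10·log₁₀(2.172e+09) = 93.4 dB.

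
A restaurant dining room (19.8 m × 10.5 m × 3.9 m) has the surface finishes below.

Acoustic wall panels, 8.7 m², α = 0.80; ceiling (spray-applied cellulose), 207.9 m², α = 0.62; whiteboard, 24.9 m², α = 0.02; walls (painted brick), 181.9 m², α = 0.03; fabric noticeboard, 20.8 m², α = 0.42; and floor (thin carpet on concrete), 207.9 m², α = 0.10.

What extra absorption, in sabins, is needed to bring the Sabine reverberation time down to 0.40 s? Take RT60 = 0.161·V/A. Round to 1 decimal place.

155.0 sabins

Total absorption A₁ = 8.7·0.80 + 207.9·0.62 + 24.9·0.02 + 181.9·0.03 + 20.8·0.42 + 207.9·0.10
  = 6.960 + 128.898 + 0.498 + 5.457 + 8.736 + 20.790 = 171.339 m² sabins.
V = 810.81 m³. Required absorption A₂ = 0.161 × 810.81 / 0.40 = 326.351 sabins.
ΔA = A₂ − A₁ = 326.351 − 171.339 = 155.0 sabins.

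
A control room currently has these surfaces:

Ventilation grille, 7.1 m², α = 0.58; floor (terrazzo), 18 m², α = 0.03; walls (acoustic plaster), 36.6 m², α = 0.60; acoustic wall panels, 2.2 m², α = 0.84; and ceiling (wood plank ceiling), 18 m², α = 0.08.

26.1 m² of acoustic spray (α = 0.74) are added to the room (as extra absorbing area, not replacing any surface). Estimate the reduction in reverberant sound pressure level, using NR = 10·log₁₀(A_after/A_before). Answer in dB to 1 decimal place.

Equivalent absorption area: A_before = 7.1×0.58 + 18×0.03 + 36.6×0.60 + 2.2×0.84 + 18×0.08 = 29.906 m².
Added absorption = 26.1 × 0.74 = 19.314 sabins.
New total A_after = 49.220 sabins.
Reduction = 10 log₁₀(A_after/A_before) = 10 log₁₀(1.6458) = 2.2 dB.

2.2 dB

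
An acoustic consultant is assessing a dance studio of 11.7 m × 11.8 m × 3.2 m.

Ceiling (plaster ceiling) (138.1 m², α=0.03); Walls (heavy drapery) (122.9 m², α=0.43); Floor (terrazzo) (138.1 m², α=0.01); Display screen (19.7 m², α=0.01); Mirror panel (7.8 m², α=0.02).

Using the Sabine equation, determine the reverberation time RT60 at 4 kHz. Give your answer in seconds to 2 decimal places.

A = Σ Sᵢαᵢ = 138.1·0.03 + 122.9·0.43 + 138.1·0.01 + 19.7·0.01 + 7.8·0.02 = 58.724 sabins.
V = 11.7·11.8·3.2 = 441.792 m³.
Sabine: RT60 = 0.161 × 441.792 / 58.724 = 1.21 s.

1.21 sec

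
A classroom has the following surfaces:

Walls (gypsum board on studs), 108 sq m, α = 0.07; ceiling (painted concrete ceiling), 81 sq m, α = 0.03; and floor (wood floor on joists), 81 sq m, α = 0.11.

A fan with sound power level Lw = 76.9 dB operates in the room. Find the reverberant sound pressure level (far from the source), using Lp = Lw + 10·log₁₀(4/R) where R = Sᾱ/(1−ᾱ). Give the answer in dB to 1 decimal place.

Σ(Sᵢαᵢ) = 108·0.07 + 81·0.03 + 81·0.11 = 18.900; total area S = 270.0 sq m.
ᾱ = 18.900/270.0 = 0.0700; R = Sᾱ/(1−ᾱ) = 18.900/(1−0.0700) = 20.323 sq m.
Lp = 76.9 + 10·log₁₀(4/20.323) = 76.9 + (-7.06) = 69.8 dB.

69.8 dB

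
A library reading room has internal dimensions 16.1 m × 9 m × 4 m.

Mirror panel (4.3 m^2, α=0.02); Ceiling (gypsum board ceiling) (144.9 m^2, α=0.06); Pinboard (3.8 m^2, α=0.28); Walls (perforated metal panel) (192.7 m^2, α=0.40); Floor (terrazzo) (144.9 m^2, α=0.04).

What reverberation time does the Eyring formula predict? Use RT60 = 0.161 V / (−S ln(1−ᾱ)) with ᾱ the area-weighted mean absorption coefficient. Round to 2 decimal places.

Total surface area S = 4.3 + 144.9 + 3.8 + 192.7 + 144.9 = 490.6 m^2.
Σ(Sᵢαᵢ) = 4.3×0.02 + 144.9×0.06 + 3.8×0.28 + 192.7×0.40 + 144.9×0.04 = 92.720.
Mean coefficient ᾱ = A/S = 0.1890.
Eyring denominator: −S ln(1−ᾱ) = 102.774.
V = 16.1 × 9 × 4 = 579.6 m³.
RT60 = 0.161 × 579.6 / 102.774 = 0.91 s.

0.91 seconds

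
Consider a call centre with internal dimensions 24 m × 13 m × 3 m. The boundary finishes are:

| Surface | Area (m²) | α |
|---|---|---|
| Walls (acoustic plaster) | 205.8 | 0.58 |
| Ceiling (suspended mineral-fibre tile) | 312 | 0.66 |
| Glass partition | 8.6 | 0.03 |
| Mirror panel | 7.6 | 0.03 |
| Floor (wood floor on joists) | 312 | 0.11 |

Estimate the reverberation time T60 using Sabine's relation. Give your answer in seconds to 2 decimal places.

Equivalent absorption area: A = 205.8·0.58 + 312·0.66 + 8.6·0.03 + 7.6·0.03 + 312·0.11 = 360.090 m².
Volume V = 24 × 13 × 3 = 936 m³.
RT60 = 0.161 · V / A = 0.161 × 936 / 360.090 = 0.42 s.

0.42 s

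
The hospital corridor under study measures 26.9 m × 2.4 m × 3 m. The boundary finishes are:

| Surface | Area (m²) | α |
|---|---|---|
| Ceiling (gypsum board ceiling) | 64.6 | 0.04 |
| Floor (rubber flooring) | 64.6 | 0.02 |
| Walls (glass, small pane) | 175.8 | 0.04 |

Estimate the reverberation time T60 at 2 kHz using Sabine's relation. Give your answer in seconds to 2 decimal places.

Equivalent absorption area: A = 64.6×0.04 + 64.6×0.02 + 175.8×0.04 = 10.908 m².
Room volume: 193.68 m³.
RT60 = 0.161 · V / A = 0.161 × 193.68 / 10.908 = 2.86 s.

2.86 seconds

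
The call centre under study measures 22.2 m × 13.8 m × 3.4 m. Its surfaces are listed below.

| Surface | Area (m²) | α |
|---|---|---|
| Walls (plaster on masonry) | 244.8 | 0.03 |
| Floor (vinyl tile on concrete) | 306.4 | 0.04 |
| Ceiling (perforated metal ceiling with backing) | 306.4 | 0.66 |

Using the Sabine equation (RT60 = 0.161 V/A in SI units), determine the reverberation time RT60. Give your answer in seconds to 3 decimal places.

A = Σ Sᵢαᵢ = 244.8*0.03 + 306.4*0.04 + 306.4*0.66 = 221.824 sabins.
Room volume: 1041.624 m³.
Sabine: RT60 = 0.161 × 1041.624 / 221.824 = 0.756 s.

0.756 s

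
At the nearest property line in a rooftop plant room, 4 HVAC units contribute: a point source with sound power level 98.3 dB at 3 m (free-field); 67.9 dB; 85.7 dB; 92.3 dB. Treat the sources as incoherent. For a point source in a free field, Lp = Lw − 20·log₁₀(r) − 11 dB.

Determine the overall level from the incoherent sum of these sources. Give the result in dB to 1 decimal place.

Source at 3 m: Lp = 98.3 − 20·log₁₀(3) − 11 = 77.8 dB.
Converting to relative power and adding: 10^(77.8/10) + 10^(67.9/10) + 10^(85.7/10) + 10^(92.3/10) = 2.136e+09.
Back to dB: 10·log₁₀ Σ = 93.3 dB.

93.3 dB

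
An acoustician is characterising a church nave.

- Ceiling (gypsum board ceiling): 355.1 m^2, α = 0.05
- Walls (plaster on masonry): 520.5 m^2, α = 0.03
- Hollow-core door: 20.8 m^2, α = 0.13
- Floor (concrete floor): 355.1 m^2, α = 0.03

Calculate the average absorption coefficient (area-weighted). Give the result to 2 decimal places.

0.04

S = Σ Sᵢ = 355.1 + 520.5 + 20.8 + 355.1 = 1251.5 m^2.
Σ(Sᵢαᵢ) = 355.1×0.05 + 520.5×0.03 + 20.8×0.13 + 355.1×0.03 = 46.727.
ᾱ = A/S = 0.04.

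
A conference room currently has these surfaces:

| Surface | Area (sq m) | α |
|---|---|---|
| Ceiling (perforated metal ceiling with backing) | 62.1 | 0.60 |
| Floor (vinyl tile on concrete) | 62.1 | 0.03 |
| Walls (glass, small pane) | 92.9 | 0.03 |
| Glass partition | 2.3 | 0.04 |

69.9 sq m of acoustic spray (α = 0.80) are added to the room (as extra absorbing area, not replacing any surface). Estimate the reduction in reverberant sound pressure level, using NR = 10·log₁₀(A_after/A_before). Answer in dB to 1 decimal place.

3.7 dB

A_before = Σ Sᵢαᵢ = 62.1×0.60 + 62.1×0.03 + 92.9×0.03 + 2.3×0.04 = 42.002 sabins.
Added absorption = 69.9 × 0.80 = 55.920 sabins.
A_after = 42.002 + 55.920 = 97.922 sabins.
Reduction = 10 log₁₀(A_after/A_before) = 10 log₁₀(2.3314) = 3.7 dB.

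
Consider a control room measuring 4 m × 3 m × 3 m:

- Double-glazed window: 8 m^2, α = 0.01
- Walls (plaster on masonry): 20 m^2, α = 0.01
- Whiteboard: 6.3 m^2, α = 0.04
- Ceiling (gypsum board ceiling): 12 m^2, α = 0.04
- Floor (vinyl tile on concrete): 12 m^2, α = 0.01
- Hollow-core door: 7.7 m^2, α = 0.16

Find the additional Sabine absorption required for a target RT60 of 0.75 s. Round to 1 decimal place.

A₁ = Σ Sᵢαᵢ = 8·0.01 + 20·0.01 + 6.3·0.04 + 12·0.04 + 12·0.01 + 7.7·0.16 = 2.364 sabins.
For T = 0.75 s, need A₂ = 0.161·V/T = 0.161·36/0.75 = 7.728 sabins.
ΔA = A₂ − A₁ = 7.728 − 2.364 = 5.4 sabins.

5.4 sabins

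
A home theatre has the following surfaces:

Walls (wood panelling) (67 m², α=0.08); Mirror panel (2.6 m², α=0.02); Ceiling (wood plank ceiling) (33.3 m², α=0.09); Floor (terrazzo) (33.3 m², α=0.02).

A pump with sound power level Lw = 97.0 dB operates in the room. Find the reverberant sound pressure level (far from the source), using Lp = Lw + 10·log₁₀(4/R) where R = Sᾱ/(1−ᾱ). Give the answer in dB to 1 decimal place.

93.1 dB

Σ(Sᵢαᵢ) = 67×0.08 + 2.6×0.02 + 33.3×0.09 + 33.3×0.02 = 9.075; total area S = 136.2 m².
ᾱ = 0.0666, so room constant R = A/(1−ᾱ) = 9.723 m².
Lp = 97.0 + 10·log₁₀(4/9.723) = 97.0 + (-3.86) = 93.1 dB.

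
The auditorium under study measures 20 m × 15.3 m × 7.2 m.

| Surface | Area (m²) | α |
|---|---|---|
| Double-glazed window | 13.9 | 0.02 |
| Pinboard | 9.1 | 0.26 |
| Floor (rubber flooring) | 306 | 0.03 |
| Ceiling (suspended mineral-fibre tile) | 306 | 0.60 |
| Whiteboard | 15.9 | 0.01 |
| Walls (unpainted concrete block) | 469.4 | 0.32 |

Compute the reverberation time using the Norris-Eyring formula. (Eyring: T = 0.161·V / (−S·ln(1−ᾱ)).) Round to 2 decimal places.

S = Σ Sᵢ = 1120.3 m².
Absorption A = 13.9·0.02 + 9.1·0.26 + 306·0.03 + 306·0.60 + 15.9·0.01 + 469.4·0.32 = 345.791 sabins.
Mean coefficient ᾱ = A/S = 0.3087.
−S·ln(1−ᾱ) = −1120.3 × ln(1 − 0.3087) = 413.594.
V = 20 × 15.3 × 7.2 = 2203.2 m³.
RT60 = 0.161 × 2203.2 / 413.594 = 0.86 s.

0.86 sec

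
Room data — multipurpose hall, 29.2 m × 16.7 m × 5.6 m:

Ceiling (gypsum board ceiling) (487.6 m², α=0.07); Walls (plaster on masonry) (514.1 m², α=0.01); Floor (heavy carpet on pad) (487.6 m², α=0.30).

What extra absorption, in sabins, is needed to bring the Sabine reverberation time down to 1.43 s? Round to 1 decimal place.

121.9 sabins

Equivalent absorption area: A₁ = 487.6*0.07 + 514.1*0.01 + 487.6*0.30 = 185.553 m².
For T = 1.43 s, need A₂ = 0.161·V/T = 0.161·2730.784/1.43 = 307.452 sabins.
Additional absorption ΔA = 307.452 − 185.553 = 121.9 sabins.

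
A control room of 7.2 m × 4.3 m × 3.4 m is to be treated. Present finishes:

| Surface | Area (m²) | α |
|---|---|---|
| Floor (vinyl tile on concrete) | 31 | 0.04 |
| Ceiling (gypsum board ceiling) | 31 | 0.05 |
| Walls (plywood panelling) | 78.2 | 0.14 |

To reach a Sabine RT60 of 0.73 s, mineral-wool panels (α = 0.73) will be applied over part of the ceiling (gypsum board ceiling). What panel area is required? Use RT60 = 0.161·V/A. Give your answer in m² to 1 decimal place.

A₁ = Σ Sᵢαᵢ = 31*0.04 + 31*0.05 + 78.2*0.14 = 13.738 sabins.
Required A₂ = 0.161·105.264/0.73 = 23.216 sabins.
ΔA needed = 23.216 − 13.738 = 9.478 sabins.
Each m² of panel replacing the ceiling (gypsum board ceiling) adds (0.73 − 0.05) = 0.68 sabins.
Panel area = 9.478 / 0.68 = 13.9 m².

13.9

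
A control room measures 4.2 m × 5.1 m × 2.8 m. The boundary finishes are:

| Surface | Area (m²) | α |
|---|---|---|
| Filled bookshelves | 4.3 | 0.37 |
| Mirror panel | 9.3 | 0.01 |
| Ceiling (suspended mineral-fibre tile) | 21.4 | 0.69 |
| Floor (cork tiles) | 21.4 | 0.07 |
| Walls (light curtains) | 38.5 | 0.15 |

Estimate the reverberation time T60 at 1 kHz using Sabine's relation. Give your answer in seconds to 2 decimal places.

0.41 s

A = Σ Sᵢαᵢ = 4.3*0.37 + 9.3*0.01 + 21.4*0.69 + 21.4*0.07 + 38.5*0.15 = 23.723 sabins.
Room volume: 59.976 m³.
T = 0.161 V/A = 0.161·59.976/23.723 = 0.41 s.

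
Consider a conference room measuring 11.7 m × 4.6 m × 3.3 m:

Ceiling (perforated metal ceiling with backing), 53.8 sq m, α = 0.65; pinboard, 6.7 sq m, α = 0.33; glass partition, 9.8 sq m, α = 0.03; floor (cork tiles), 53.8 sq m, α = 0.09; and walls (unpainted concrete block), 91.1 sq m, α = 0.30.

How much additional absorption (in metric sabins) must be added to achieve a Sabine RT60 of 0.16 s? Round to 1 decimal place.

A₁ = Σ Sᵢαᵢ = 53.8×0.65 + 6.7×0.33 + 9.8×0.03 + 53.8×0.09 + 91.1×0.30 = 69.647 sabins.
Target A₂ = 0.161·177.606/0.16 = 178.716 sabins (V = 177.606 m³).
ΔA = A₂ − A₁ = 178.716 − 69.647 = 109.1 sabins.

109.1 sabins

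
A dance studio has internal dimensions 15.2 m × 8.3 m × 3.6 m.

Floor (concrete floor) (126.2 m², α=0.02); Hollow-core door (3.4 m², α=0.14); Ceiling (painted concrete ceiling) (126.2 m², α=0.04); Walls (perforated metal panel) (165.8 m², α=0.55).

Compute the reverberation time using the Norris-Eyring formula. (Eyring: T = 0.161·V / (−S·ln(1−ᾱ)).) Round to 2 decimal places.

S = Σ Sᵢ = 421.6 m².
Absorption A = 126.2×0.02 + 3.4×0.14 + 126.2×0.04 + 165.8×0.55 = 99.238 sabins.
Mean coefficient ᾱ = A/S = 0.2354.
Eyring denominator: −S ln(1−ᾱ) = 113.158.
V = 15.2 × 8.3 × 3.6 = 454.176 m³.
T = 0.161·V/[−S·ln(1−ᾱ)] = 0.161·454.176/113.158 = 0.65 s.

0.65 s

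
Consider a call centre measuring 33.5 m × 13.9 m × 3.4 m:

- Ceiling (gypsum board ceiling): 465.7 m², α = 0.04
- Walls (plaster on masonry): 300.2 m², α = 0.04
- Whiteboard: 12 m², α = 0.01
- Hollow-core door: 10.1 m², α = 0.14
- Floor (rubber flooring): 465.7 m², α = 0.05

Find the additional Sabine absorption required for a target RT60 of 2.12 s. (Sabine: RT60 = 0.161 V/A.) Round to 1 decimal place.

Summing Sᵢαᵢ: 18.628 + 12.008 + 0.120 + 1.414 + 23.285 → A₁ = 55.455 sabins.
For T = 2.12 s, need A₂ = 0.161·V/T = 0.161·1583.21/2.12 = 120.234 sabins.
ΔA = A₂ − A₁ = 120.234 − 55.455 = 64.8 sabins.

64.8 sabins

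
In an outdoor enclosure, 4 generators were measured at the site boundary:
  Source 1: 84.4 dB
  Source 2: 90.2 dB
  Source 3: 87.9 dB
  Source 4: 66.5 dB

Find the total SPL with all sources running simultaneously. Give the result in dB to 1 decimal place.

Σ 10^(Lᵢ/10) = 1.944e+09.
L_total = 10·log₁₀(1.944e+09) = 92.9 dB.

92.9 dB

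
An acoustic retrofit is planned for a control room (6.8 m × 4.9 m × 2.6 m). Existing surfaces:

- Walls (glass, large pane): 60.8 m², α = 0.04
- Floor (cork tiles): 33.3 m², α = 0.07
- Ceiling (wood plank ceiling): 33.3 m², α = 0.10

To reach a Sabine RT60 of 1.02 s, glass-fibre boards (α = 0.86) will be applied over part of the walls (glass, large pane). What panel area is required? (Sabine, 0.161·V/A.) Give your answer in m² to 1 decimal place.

6.8

Total absorption A₁ = 60.8·0.04 + 33.3·0.07 + 33.3·0.10
  = 2.432 + 2.331 + 3.330 = 8.093 m² sabins.
V = 86.632 m³. Target absorption A₂ = 0.161 × 86.632 / 1.02 = 13.674 sabins.
ΔA needed = 13.674 − 8.093 = 5.581 sabins.
Each m² of panel replacing the walls (glass, large pane) adds (0.86 − 0.04) = 0.82 sabins.
Area = ΔA/Δα = 5.581/0.82 = 6.8 m².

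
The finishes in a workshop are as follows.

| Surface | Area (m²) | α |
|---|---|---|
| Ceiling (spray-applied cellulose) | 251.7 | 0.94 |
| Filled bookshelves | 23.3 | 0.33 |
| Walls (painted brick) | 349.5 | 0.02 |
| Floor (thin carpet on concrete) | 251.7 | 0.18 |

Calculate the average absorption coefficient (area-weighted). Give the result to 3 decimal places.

Total surface area S = 876.2 m².
Weighted sum Σ Sα = 296.583.
ᾱ = A/S = 0.338.

0.338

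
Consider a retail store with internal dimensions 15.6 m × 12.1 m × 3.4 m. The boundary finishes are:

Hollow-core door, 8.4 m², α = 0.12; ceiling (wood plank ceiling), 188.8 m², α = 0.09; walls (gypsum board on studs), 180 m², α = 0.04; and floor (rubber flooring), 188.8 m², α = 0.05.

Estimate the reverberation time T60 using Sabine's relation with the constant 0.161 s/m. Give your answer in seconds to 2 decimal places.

Total absorption A = 8.4*0.12 + 188.8*0.09 + 180*0.04 + 188.8*0.05
  = 1.008 + 16.992 + 7.200 + 9.440 = 34.640 m² sabins.
Volume V = 15.6 × 12.1 × 3.4 = 641.784 m³.
RT60 = 0.161 · V / A = 0.161 × 641.784 / 34.640 = 2.98 s.

2.98 s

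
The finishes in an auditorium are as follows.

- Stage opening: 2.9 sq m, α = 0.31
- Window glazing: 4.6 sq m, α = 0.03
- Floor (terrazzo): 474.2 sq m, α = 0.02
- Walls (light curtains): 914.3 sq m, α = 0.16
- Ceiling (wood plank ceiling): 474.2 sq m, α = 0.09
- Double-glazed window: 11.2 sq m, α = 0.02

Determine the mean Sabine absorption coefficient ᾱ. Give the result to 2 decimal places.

0.11

S = Σ Sᵢ = 2.9 + 4.6 + 474.2 + 914.3 + 474.2 + 11.2 = 1881.4 sq m.
A = 2.9×0.31 + 4.6×0.03 + 474.2×0.02 + 914.3×0.16 + 474.2×0.09 + 11.2×0.02 = 199.711 sabins.
ᾱ = 199.711 / 1881.4 = 0.11.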